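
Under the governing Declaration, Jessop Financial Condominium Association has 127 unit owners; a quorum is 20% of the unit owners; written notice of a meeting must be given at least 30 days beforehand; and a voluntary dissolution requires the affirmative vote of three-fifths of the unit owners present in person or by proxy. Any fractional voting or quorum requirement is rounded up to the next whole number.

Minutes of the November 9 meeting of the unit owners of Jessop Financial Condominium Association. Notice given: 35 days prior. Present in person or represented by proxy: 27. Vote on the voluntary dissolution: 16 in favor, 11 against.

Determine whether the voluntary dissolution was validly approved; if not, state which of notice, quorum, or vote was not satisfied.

Invalid — vote requirement not satisfied.

Notice: 35 days given; 30 required. Satisfied.
Quorum: 20% of 127 = 25.40, rounded up to 26; 27 present. Satisfied.
Vote: requires three-fifths of those present (27); 3/5 of 27 = 16.20, rounded up to 17, so 17 needed; 16 in favor. Not satisfied.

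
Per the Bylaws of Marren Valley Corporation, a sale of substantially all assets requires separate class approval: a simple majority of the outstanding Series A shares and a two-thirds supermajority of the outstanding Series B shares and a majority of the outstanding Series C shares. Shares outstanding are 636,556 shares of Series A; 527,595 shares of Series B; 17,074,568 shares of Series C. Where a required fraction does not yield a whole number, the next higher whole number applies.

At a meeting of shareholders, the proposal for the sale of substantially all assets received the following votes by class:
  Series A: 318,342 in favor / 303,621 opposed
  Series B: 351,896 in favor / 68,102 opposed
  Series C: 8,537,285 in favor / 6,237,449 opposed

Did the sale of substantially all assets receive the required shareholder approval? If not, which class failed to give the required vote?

Series A: a majority of 636556 is 318279; 318,279 required, 318,342 in favor — approved.
Series B: 2/3 of 527595 = 351730; 351,730 required, 351,896 in favor — approved.
Series C: a majority of 17074568 is 8537285; 8,537,285 required, 8,537,285 in favor — approved.

Approved — every class gave the required vote.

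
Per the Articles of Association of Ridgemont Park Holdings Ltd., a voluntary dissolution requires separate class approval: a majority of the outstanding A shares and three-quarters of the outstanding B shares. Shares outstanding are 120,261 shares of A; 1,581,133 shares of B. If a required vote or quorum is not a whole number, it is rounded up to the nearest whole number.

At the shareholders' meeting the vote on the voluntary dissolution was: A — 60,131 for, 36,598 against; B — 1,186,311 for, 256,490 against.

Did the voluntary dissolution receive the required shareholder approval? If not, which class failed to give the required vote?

A: a majority of 120261 is 60131; 60,131 required, 60,131 in favor — approved.
B: 3/4 of 1581133 = 1185849.75, rounded up to 1185850; 1,185,850 required, 1,186,311 in favor — approved.

Approved — every class gave the required vote.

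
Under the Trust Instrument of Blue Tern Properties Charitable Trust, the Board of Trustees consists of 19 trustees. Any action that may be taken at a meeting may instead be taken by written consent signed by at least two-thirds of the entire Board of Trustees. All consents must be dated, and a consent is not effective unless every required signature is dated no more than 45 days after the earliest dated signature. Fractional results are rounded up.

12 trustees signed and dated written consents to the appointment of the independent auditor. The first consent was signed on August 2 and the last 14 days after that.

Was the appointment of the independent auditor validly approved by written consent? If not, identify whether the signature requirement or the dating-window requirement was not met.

Signatures required: at least two-thirds of 19 — 2/3 of 19 = 12.67, rounded up to 13, so 13 needed; 12 signed. Insufficient.
Dating window: the latest signature is 14 days after the earliest; the limit is 45 days. Within the window.

Not effective — insufficient signatures.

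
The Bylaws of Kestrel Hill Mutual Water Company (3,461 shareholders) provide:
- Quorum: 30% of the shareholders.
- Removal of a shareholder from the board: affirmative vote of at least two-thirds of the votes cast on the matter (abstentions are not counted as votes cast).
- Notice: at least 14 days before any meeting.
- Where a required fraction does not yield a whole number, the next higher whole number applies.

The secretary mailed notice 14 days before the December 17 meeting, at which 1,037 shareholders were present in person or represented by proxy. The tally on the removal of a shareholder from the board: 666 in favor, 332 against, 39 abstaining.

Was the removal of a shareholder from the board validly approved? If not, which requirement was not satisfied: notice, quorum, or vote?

Notice: 14 days given; 14 required. Satisfied.
Quorum: 30% of 3,461 = 1,038.30, rounded up to 1,039; 1,037 present. Not satisfied.
Vote: requires two-thirds of the votes cast (1,037 − 39 abstaining = 998); 2/3 of 998 = 665.33, rounded up to 666, so 666 needed; 666 in favor. Satisfied.

Invalid — quorum requirement not satisfied.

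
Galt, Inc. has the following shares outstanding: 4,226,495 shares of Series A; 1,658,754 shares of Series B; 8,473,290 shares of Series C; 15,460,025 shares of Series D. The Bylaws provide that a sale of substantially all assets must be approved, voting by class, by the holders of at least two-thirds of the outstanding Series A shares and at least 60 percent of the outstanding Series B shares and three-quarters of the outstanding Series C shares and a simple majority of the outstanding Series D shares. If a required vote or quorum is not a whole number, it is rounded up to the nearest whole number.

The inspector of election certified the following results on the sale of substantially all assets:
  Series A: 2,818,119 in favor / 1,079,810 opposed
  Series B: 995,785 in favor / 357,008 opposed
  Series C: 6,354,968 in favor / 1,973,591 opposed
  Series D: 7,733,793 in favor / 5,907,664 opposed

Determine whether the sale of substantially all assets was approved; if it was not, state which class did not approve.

Series A: 2/3 of 4226495 = 2817663.33, rounded up to 2817664; 2,817,664 required, 2,818,119 in favor — approved.
Series B: 3/5 of 1658754 = 995252.40, rounded up to 995253; 995,253 required, 995,785 in favor — approved.
Series C: 3/4 of 8473290 = 6354967.50, rounded up to 6354968; 6,354,968 required, 6,354,968 in favor — approved.
Series D: a majority of 15460025 is 7730013; 7,730,013 required, 7,733,793 in favor — approved.

Approved — every class gave the required vote.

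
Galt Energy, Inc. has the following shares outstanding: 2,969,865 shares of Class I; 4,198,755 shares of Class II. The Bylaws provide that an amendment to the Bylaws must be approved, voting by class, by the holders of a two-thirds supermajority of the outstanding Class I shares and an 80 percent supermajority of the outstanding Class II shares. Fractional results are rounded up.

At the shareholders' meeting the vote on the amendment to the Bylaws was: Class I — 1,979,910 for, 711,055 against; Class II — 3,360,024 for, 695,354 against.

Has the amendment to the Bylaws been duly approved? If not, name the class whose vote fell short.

Approved — every class gave the required vote.

Class I: 2/3 of 2969865 = 1979910; 1,979,910 required, 1,979,910 in favor — approved.
Class II: 4/5 of 4198755 = 3359004; 3,359,004 required, 3,360,024 in favor — approved.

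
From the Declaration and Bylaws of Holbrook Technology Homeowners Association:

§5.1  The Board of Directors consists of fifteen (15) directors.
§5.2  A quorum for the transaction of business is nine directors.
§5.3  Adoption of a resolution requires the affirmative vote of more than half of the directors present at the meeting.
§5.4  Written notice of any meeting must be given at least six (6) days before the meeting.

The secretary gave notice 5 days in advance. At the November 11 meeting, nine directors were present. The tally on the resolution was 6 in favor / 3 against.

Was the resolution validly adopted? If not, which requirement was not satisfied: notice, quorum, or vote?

Notice: 5 days given; 6 required (5 < 6). Not satisfied.
Quorum: 9 present; quorum is 9. Satisfied.
Vote: the resolution requires a majority of the directors present (9). A majority of 9 is 5, so 5 affirmative votes are needed; 6 voted in favor. Satisfied.

Invalid — notice requirement not satisfied.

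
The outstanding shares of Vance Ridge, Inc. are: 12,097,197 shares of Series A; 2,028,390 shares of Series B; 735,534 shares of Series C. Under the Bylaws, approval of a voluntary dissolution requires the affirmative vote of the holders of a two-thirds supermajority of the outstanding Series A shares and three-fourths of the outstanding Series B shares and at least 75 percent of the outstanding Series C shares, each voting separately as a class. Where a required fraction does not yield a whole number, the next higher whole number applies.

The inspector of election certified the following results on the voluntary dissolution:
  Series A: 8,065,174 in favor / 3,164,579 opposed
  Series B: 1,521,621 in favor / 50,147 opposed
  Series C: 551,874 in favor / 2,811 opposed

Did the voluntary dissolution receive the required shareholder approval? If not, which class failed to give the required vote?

Series A: 2/3 of 12097197 = 8064798; 8,064,798 required, 8,065,174 in favor — approved.
Series B: 3/4 of 2028390 = 1521292.50, rounded up to 1521293; 1,521,293 required, 1,521,621 in favor — approved.
Series C: 3/4 of 735534 = 551650.50, rounded up to 551651; 551,651 required, 551,874 in favor — approved.

Approved — every class gave the required vote.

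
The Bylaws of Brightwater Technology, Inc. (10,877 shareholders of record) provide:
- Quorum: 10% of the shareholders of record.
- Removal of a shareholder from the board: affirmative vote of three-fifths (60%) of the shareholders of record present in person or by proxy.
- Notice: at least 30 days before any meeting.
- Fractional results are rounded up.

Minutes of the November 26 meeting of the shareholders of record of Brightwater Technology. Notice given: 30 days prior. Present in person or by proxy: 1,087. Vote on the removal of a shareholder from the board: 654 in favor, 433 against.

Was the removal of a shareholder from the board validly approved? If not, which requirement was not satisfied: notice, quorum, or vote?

Invalid — quorum requirement not satisfied.

Notice: 30 days given; 30 required. Satisfied.
Quorum: 10% of 10,877 = 1,087.70, rounded up to 1,088; 1,087 present. Not satisfied.
Vote: requires three-fifths of those present (1,087); 3/5 of 1087 = 652.20, rounded up to 653, so 653 needed; 654 in favor. Satisfied.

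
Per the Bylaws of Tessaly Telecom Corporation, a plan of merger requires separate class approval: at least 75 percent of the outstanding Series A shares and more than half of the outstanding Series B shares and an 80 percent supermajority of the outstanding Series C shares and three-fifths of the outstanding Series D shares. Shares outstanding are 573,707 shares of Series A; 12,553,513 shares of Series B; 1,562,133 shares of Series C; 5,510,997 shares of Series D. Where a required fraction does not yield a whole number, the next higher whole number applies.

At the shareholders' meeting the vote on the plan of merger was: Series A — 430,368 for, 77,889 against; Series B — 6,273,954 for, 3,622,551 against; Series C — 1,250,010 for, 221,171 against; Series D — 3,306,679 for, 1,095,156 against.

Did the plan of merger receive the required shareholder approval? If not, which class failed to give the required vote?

Not approved — the Series B shares did not give the required vote.

Series A: 3/4 of 573707 = 430280.25, rounded up to 430281; 430,281 required, 430,368 in favor — approved.
Series B: a majority of 12553513 is 6276757; 6,276,757 required, 6,273,954 in favor — not approved.
Series C: 4/5 of 1562133 = 1249706.40, rounded up to 1249707; 1,249,707 required, 1,250,010 in favor — approved.
Series D: 3/5 of 5510997 = 3306598.20, rounded up to 3306599; 3,306,599 required, 3,306,679 in favor — approved.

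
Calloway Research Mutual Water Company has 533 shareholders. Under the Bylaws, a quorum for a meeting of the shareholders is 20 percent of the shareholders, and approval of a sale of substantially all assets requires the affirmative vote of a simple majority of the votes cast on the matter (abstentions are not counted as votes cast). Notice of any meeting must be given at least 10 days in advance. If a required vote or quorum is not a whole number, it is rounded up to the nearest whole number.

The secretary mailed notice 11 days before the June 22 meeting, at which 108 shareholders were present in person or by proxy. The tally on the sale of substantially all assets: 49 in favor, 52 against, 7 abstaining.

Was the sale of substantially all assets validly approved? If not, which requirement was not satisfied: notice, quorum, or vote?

Notice: 11 days given; 10 required. Satisfied.
Quorum: 20% of 533 = 106.60, rounded up to 107; 108 present. Satisfied.
Vote: requires a majority of the votes cast (108 − 7 abstaining = 101); a majority of 101 is 51, so 51 needed; 49 in favor. Not satisfied.

Invalid — vote requirement not satisfied.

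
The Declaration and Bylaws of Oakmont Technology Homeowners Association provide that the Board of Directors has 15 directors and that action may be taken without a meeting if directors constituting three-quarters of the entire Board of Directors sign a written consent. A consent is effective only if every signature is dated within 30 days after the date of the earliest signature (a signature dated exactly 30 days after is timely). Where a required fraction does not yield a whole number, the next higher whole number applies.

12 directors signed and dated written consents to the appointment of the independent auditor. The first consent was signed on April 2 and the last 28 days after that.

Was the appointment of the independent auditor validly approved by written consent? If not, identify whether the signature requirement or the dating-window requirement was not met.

Effective — both the signature and dating-window requirements are satisfied.

Signatures required: three-quarters of 15 — 3/4 of 15 = 11.25, rounded up to 12, so 12 needed; 12 signed. Sufficient.
Dating window: the latest signature is 28 days after the earliest; the limit is 30 days. Within the window.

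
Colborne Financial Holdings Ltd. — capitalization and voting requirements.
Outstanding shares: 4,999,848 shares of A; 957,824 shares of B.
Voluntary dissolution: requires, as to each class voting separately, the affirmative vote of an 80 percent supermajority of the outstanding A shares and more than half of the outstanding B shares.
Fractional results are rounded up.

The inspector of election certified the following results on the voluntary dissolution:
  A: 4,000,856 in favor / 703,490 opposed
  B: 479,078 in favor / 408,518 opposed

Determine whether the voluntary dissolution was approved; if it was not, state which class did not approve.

A: 4/5 of 4999848 = 3999878.40, rounded up to 3999879; 3,999,879 required, 4,000,856 in favor — approved.
B: a majority of 957824 is 478913; 478,913 required, 479,078 in favor — approved.

Approved — every class gave the required vote.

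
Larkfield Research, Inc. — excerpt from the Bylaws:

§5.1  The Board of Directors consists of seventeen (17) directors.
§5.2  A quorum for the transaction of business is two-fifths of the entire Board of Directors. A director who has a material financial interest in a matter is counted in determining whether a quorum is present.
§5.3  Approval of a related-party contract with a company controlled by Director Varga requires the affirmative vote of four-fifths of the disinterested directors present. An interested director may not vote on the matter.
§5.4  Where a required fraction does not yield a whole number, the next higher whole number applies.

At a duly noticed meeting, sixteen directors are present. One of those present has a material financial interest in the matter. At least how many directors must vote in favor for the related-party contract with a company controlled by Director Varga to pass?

The related-party contract with a company controlled by Director Varga requires four-fifths of the disinterested directors present (16 − 1 = 15).
4/5 of 15 = 12.

12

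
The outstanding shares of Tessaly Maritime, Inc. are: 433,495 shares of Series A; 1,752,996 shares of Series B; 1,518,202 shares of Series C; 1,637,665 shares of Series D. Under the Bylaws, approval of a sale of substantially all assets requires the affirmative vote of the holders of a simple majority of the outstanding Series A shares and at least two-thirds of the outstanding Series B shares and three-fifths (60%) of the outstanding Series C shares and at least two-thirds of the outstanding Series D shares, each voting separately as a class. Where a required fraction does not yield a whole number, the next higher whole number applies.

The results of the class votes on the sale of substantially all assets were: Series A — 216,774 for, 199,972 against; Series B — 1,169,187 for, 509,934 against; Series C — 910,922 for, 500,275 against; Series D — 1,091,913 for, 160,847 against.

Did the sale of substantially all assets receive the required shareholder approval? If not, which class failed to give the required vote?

Approved — every class gave the required vote.

Series A: a majority of 433495 is 216748; 216,748 required, 216,774 in favor — approved.
Series B: 2/3 of 1752996 = 1168664; 1,168,664 required, 1,169,187 in favor — approved.
Series C: 3/5 of 1518202 = 910921.20, rounded up to 910922; 910,922 required, 910,922 in favor — approved.
Series D: 2/3 of 1637665 = 1091776.67, rounded up to 1091777; 1,091,777 required, 1,091,913 in favor — approved.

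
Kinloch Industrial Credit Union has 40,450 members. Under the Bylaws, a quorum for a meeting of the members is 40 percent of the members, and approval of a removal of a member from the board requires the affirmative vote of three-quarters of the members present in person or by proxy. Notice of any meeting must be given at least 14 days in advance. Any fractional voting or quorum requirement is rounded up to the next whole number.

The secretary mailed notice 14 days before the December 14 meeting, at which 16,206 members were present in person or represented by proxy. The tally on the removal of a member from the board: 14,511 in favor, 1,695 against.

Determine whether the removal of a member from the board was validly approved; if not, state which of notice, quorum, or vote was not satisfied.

Valid — all requirements satisfied.

Notice: 14 days given; 14 required. Satisfied.
Quorum: 40% of 40,450 = 16,180; 16,206 present. Satisfied.
Vote: requires three-fourths of those present (16,206); 3/4 of 16206 = 12154.50, rounded up to 12155, so 12,155 needed; 14,511 in favor. Satisfied.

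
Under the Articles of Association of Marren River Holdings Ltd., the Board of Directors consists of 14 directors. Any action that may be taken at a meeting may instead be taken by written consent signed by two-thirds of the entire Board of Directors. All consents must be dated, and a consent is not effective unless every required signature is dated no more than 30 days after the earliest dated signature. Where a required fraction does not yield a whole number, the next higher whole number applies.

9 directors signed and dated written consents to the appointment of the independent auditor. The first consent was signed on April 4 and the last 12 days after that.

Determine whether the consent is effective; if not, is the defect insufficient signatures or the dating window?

Signatures required: two-thirds of 14 — 2/3 of 14 = 9.33, rounded up to 10, so 10 needed; 9 signed. Insufficient.
Dating window: the latest signature is 12 days after the earliest; the limit is 30 days. Within the window.

Not effective — insufficient signatures.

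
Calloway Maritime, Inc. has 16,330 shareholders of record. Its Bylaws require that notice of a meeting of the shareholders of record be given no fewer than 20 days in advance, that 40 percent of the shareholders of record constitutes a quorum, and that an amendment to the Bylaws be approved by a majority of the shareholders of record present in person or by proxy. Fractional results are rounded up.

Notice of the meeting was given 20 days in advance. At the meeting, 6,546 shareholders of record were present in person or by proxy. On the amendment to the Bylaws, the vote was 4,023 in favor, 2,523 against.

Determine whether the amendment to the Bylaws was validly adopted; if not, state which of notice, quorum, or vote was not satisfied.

Valid — all requirements satisfied.

Notice: 20 days given; 20 required. Satisfied.
Quorum: 40% of 16,330 = 6,532; 6,546 present. Satisfied.
Vote: requires a majority of those present (6,546); a majority of 6546 is 3274, so 3,274 needed; 4,023 in favor. Satisfied.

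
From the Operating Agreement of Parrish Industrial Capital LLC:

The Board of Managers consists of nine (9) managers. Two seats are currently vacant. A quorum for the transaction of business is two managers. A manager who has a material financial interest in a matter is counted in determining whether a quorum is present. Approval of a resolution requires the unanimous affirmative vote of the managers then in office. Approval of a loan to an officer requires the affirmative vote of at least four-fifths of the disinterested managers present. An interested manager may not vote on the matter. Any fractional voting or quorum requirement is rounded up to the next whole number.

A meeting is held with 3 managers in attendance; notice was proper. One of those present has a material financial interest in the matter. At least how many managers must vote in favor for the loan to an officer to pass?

The loan to an officer requires four-fifths of the disinterested managers present (3 − 1 = 2).
4/5 of 2 = 1.60, rounded up to 2.

2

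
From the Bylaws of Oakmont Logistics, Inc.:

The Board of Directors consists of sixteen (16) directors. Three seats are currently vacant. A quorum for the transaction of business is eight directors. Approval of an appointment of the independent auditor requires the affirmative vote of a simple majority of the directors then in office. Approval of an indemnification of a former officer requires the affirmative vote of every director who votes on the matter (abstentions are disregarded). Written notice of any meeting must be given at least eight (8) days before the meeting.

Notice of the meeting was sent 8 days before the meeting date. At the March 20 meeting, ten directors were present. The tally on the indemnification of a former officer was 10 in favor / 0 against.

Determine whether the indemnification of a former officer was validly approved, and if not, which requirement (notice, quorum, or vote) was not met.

Notice: 8 days given; 8 required (8 ≥ 8). Satisfied.
Quorum: 10 present; quorum is 8. Satisfied.
Vote: the indemnification of a former officer requires the unanimous vote of the votes cast (10). Unanimous means all 10, so 10 affirmative votes are needed; 10 voted in favor. Satisfied.

Valid — all requirements satisfied.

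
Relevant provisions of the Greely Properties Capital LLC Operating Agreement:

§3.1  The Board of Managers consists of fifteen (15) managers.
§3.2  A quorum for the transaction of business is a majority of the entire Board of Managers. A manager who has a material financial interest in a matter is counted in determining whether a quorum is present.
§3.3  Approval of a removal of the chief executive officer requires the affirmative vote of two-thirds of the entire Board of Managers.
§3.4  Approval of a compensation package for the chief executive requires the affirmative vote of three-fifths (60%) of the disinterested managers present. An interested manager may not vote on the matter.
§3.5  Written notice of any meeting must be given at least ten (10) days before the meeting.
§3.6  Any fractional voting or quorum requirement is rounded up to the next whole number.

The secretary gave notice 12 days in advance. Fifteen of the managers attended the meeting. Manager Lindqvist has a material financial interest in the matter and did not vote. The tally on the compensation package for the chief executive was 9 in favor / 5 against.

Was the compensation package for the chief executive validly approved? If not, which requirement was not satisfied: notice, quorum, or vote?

Notice: 12 days given; 10 required (12 ≥ 10). Satisfied.
Quorum: 15 present (interested managers count toward quorum); quorum is 8. Satisfied.
Vote: the compensation package for the chief executive requires three-fifths of the disinterested managers present (15 − 1 = 14). 3/5 of 14 = 8.40, rounded up to 9, so 9 affirmative votes are needed; 9 voted in favor. Satisfied.

Valid — all requirements satisfied.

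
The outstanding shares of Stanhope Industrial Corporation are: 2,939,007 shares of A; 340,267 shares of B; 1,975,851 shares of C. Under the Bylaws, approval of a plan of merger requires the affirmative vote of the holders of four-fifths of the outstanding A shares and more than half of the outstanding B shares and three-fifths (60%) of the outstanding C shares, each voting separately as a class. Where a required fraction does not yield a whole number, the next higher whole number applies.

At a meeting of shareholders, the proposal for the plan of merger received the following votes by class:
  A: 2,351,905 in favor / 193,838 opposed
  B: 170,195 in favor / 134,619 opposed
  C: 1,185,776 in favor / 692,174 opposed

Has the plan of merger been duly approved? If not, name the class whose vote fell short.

A: 4/5 of 2939007 = 2351205.60, rounded up to 2351206; 2,351,206 required, 2,351,905 in favor — approved.
B: a majority of 340267 is 170134; 170,134 required, 170,195 in favor — approved.
C: 3/5 of 1975851 = 1185510.60, rounded up to 1185511; 1,185,511 required, 1,185,776 in favor — approved.

Approved — every class gave the required vote.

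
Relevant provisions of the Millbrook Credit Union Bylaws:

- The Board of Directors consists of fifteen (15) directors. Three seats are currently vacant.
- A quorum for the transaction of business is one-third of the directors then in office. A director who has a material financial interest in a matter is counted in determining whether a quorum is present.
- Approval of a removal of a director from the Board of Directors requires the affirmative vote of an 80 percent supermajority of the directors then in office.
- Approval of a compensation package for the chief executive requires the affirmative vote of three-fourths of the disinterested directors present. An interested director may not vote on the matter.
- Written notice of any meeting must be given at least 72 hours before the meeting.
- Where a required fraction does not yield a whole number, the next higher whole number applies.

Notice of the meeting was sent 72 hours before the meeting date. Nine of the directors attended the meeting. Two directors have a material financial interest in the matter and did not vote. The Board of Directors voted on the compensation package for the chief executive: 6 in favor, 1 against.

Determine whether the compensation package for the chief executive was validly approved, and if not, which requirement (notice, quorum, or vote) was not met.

Valid — all requirements satisfied.

Notice: 72 hours given; 72 required (72 ≥ 72). Satisfied.
Quorum: 9 present (interested directors count toward quorum); quorum is 4. Satisfied.
Vote: the compensation package for the chief executive requires three-fourths of the disinterested directors present (9 − 2 = 7). 3/4 of 7 = 5.25, rounded up to 6, so 6 affirmative votes are needed; 6 voted in favor. Satisfied.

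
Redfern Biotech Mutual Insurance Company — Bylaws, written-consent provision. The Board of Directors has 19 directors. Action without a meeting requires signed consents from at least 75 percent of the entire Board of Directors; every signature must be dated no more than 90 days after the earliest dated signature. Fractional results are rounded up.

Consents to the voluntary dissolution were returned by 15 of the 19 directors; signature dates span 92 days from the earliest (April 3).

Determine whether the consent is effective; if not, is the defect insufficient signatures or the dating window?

Not effective — dating-window requirement not satisfied.

Signatures required: at least 75 percent of 19 — 3/4 of 19 = 14.25, rounded up to 15, so 15 needed; 15 signed. Sufficient.
Dating window: the latest signature is 92 days after the earliest; the limit is 90 days. Outside the window.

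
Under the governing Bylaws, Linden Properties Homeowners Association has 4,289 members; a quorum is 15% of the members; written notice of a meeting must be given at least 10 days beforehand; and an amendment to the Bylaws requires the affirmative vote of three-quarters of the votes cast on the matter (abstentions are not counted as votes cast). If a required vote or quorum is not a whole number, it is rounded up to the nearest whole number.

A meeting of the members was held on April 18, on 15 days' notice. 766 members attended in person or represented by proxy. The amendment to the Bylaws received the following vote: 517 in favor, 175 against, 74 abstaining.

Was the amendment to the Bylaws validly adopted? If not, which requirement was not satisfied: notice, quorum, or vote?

Notice: 15 days given; 10 required. Satisfied.
Quorum: 15% of 4,289 = 643.35, rounded up to 644; 766 present. Satisfied.
Vote: requires three-fourths of the votes cast (766 − 74 abstaining = 692); 3/4 of 692 = 519, so 519 needed; 517 in favor. Not satisfied.

Invalid — vote requirement not satisfied.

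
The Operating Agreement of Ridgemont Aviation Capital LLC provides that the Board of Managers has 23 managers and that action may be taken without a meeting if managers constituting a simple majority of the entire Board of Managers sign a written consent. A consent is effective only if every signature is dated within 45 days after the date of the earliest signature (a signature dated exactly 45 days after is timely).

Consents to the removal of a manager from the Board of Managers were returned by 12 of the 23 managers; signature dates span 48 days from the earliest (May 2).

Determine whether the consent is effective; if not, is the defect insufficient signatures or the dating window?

Not effective — dating-window requirement not satisfied.

Signatures required: a simple majority of 23 — a majority of 23 is 12, so 12 needed; 12 signed. Sufficient.
Dating window: the latest signature is 48 days after the earliest; the limit is 45 days. Outside the window.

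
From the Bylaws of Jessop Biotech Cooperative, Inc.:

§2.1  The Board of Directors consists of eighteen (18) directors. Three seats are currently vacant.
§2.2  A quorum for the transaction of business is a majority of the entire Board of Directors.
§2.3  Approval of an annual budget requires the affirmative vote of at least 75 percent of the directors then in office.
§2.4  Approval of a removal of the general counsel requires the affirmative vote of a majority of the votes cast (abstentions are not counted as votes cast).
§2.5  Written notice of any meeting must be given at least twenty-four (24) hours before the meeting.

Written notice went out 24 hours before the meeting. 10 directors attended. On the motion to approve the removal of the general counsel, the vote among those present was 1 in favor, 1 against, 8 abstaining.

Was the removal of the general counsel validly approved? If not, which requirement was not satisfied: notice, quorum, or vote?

Invalid — vote requirement not satisfied.

Notice: 24 hours given; 24 required (24 ≥ 24). Satisfied.
Quorum: 10 present; quorum is 10. Satisfied.
Vote: the removal of the general counsel requires a majority of the votes cast (10 present − 8 abstaining = 2). A majority of 2 is 2, so 2 affirmative votes are needed; 1 voted in favor. Not satisfied.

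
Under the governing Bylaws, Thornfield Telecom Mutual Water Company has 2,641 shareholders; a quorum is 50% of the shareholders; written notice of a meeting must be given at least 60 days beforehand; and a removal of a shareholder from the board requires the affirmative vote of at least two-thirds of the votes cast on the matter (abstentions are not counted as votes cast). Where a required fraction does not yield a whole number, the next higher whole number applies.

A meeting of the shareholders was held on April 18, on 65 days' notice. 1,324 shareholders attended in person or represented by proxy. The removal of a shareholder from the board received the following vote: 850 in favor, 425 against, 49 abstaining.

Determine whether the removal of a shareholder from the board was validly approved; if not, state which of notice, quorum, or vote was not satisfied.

Valid — all requirements satisfied.

Notice: 65 days given; 60 required. Satisfied.
Quorum: 50% of 2,641 = 1,320.50, rounded up to 1,321; 1,324 present. Satisfied.
Vote: requires two-thirds of the votes cast (1,324 − 49 abstaining = 1,275); 2/3 of 1275 = 850, so 850 needed; 850 in favor. Satisfied.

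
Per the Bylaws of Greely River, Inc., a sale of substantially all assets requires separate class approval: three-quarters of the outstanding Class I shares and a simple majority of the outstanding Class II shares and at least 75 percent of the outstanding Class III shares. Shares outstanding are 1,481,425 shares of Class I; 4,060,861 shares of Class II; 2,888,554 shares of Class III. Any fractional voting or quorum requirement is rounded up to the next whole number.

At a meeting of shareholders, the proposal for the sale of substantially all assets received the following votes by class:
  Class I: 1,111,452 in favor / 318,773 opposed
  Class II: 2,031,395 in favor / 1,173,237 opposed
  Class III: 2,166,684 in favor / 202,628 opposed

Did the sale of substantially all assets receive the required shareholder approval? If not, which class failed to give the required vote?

Approved — every class gave the required vote.

Class I: 3/4 of 1481425 = 1111068.75, rounded up to 1111069; 1,111,069 required, 1,111,452 in favor — approved.
Class II: a majority of 4060861 is 2030431; 2,030,431 required, 2,031,395 in favor — approved.
Class III: 3/4 of 2888554 = 2166415.50, rounded up to 2166416; 2,166,416 required, 2,166,684 in favor — approved.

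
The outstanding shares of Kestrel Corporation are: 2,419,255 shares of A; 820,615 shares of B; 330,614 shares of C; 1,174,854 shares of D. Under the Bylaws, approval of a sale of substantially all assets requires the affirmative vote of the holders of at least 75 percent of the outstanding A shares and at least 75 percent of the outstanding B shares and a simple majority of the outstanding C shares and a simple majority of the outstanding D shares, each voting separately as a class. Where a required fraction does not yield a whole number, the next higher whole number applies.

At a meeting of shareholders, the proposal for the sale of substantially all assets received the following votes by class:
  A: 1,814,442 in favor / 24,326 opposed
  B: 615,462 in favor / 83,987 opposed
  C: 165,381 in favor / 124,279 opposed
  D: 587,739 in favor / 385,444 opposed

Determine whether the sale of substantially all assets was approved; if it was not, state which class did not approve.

Approved — every class gave the required vote.

A: 3/4 of 2419255 = 1814441.25, rounded up to 1814442; 1,814,442 required, 1,814,442 in favor — approved.
B: 3/4 of 820615 = 615461.25, rounded up to 615462; 615,462 required, 615,462 in favor — approved.
C: a majority of 330614 is 165308; 165,308 required, 165,381 in favor — approved.
D: a majority of 1174854 is 587428; 587,428 required, 587,739 in favor — approved.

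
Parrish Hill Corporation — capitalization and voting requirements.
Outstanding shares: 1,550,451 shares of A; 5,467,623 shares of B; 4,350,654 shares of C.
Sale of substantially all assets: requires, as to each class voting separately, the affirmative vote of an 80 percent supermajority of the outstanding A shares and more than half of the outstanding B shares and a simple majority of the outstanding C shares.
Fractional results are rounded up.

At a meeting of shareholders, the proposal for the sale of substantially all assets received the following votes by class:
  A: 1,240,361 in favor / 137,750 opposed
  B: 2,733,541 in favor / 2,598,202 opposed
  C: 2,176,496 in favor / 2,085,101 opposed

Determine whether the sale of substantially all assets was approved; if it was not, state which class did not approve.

A: 4/5 of 1550451 = 1240360.80, rounded up to 1240361; 1,240,361 required, 1,240,361 in favor — approved.
B: a majority of 5467623 is 2733812; 2,733,812 required, 2,733,541 in favor — not approved.
C: a majority of 4350654 is 2175328; 2,175,328 required, 2,176,496 in favor — approved.

Not approved — the B shares did not give the required vote.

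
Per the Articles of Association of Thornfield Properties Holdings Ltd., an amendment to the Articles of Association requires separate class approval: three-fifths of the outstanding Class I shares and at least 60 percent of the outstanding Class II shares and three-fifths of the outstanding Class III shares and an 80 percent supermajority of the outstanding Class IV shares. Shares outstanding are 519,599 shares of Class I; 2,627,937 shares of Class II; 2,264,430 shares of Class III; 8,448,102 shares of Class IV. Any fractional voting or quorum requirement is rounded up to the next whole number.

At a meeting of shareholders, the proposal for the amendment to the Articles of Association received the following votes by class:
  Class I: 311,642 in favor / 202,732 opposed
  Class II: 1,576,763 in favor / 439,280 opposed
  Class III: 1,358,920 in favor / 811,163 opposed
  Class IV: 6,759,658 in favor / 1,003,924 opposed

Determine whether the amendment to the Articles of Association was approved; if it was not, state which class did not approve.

Not approved — the Class I shares did not give the required vote.

Class I: 3/5 of 519599 = 311759.40, rounded up to 311760; 311,760 required, 311,642 in favor — not approved.
Class II: 3/5 of 2627937 = 1576762.20, rounded up to 1576763; 1,576,763 required, 1,576,763 in favor — approved.
Class III: 3/5 of 2264430 = 1358658; 1,358,658 required, 1,358,920 in favor — approved.
Class IV: 4/5 of 8448102 = 6758481.60, rounded up to 6758482; 6,758,482 required, 6,759,658 in favor — approved.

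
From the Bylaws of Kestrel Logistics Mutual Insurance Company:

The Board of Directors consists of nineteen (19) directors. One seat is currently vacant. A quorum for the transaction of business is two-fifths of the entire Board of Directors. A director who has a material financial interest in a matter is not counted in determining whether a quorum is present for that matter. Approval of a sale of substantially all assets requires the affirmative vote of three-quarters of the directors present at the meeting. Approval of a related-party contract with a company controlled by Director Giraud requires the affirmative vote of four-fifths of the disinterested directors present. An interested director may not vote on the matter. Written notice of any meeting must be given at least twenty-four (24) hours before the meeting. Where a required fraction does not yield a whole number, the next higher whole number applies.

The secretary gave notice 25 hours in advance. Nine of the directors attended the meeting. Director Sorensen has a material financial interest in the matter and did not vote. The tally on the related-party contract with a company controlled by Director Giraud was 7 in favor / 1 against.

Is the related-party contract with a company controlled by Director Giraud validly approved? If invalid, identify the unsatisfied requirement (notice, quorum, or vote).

Notice: 25 hours given; 24 required (25 ≥ 24). Satisfied.
Quorum: 9 present, but the 1 interested director does not count, leaving 8. Quorum is 8. Satisfied.
Vote: the related-party contract with a company controlled by Director Giraud requires four-fifths of the disinterested directors present (9 − 1 = 8). 4/5 of 8 = 6.40, rounded up to 7, so 7 affirmative votes are needed; 7 voted in favor. Satisfied.

Valid — all requirements satisfied.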